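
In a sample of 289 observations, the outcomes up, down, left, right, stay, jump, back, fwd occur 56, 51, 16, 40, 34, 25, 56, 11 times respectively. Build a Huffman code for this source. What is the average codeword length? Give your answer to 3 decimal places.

2.886 bits/symbol

Probabilities are the counts divided by 289.
Repeatedly combine the two least-probable nodes; the expected code length is the sum of the merged weights.
merge 11/289 + 16/289 → 27/289
merge 25/289 + 27/289 → 52/289
merge 2/17 + 40/289 → 74/289
merge 3/17 + 52/289 → 103/289
merge 56/289 + 56/289 → 112/289
merge 74/289 + 103/289 → 177/289
merge 112/289 + 177/289 → 1
L = 27/289 + 52/289 + 74/289 + 103/289 + 112/289 + 177/289 + 1 = 834/289 ≈ 2.886 bits/symbol.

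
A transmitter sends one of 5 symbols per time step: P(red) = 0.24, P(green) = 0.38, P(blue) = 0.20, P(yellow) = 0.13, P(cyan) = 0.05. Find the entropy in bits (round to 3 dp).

2.088 bits

H = −Σ pᵢ log₂ pᵢ.
−0.24·log₂(0.24) = 0.4941
−0.38·log₂(0.38) = 0.5305
−0.20·log₂(0.20) = 0.4644
−0.13·log₂(0.13) = 0.3826
−0.05·log₂(0.05) = 0.2161
Sum ≈ 2.0877 → 2.088 bits.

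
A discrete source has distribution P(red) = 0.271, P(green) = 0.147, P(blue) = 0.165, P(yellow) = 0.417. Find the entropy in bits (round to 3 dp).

H = −Σ pᵢ log₂ pᵢ.
−0.271·log₂(0.271) = 0.5105
−0.147·log₂(0.147) = 0.4066
−0.165·log₂(0.165) = 0.4289
−0.417·log₂(0.417) = 0.5262
Sum ≈ 1.8722 → 1.872 bits.

1.872 bits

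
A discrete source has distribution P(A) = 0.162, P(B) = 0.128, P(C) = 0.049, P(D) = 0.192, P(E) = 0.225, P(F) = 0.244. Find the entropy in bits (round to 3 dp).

H = −Σ pᵢ log₂ pᵢ.
−0.162·log₂(0.162) = 0.4254
−0.128·log₂(0.128) = 0.3796
−0.049·log₂(0.049) = 0.2132
−0.192·log₂(0.192) = 0.4571
−0.225·log₂(0.225) = 0.4842
−0.244·log₂(0.244) = 0.4966
Sum ≈ 2.4561 → 2.456 bits.

2.456 bits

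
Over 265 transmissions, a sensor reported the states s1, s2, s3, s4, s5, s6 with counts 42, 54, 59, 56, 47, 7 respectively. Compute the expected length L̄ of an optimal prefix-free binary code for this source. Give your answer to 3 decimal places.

Probabilities are the counts divided by 265.
Repeatedly combine the two least-probable nodes; the expected code length is the sum of the merged weights.
merge 7/265 + 42/265 → 49/265
merge 47/265 + 49/265 → 96/265
merge 54/265 + 56/265 → 22/53
merge 59/265 + 96/265 → 31/53
merge 22/53 + 31/53 → 1
L = 49/265 + 96/265 + 22/53 + 31/53 + 1 = 135/53 ≈ 2.547 bits/symbol.

2.547 bits/symbol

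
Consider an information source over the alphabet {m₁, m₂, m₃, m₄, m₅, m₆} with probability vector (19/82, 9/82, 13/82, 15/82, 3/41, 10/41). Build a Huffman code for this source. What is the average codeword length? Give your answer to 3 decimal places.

2.524 bits/symbol

Repeatedly combine the two least-probable nodes; the expected code length is the sum of the merged weights.
merge 3/41 + 9/82 → 15/82
merge 13/82 + 15/82 → 14/41
merge 15/82 + 19/82 → 17/41
merge 10/41 + 14/41 → 24/41
merge 17/41 + 24/41 → 1
L = 15/82 + 14/41 + 17/41 + 24/41 + 1 = 207/82 ≈ 2.524 bits/symbol.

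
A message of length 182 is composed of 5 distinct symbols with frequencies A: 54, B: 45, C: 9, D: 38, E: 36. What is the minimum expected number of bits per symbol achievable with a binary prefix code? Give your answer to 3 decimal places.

Probabilities are the counts divided by 182.
Repeatedly combine the two least-probable nodes; the expected code length is the sum of the merged weights.
merge 9/182 + 18/91 → 45/182
merge 19/91 + 45/182 → 83/182
merge 45/182 + 27/91 → 99/182
merge 83/182 + 99/182 → 1
L = 45/182 + 83/182 + 99/182 + 1 = 409/182 ≈ 2.247 bits/symbol.

2.247 bits/symbol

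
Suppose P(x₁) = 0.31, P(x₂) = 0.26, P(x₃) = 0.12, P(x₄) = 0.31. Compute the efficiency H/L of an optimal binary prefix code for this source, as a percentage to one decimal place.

Entropy H = −Σ p log₂ p ≈ 1.9199 bits.
Huffman merges: 3/25+13/50→19/50; 31/100+31/100→31/50; 19/50+31/50→1. L = 2 ≈ 2.0000.
Efficiency = H/L = 1.9199/2.0000 = 96.0%.

96.0%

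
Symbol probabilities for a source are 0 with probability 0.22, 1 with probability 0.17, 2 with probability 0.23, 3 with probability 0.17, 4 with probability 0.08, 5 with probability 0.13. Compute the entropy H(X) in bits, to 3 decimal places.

2.512 bits

H = −Σ pᵢ log₂ pᵢ.
−0.22·log₂(0.22) = 0.4806
−0.17·log₂(0.17) = 0.4346
−0.23·log₂(0.23) = 0.4877
−0.17·log₂(0.17) = 0.4346
−0.08·log₂(0.08) = 0.2915
−0.13·log₂(0.13) = 0.3826
Sum ≈ 2.5116 → 2.512 bits.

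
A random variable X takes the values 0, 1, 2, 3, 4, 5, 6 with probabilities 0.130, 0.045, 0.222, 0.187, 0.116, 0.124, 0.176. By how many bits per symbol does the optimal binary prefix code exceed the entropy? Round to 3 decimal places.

0.059 bits

Entropy H = −Σ p log₂ p ≈ 2.6934 bits.
Huffman merges: 9/200+29/250→161/1000; 31/250+13/100→127/500; 161/1000+22/125→337/1000; 187/1000+111/500→409/1000; 127/500+337/1000→591/1000; 409/1000+591/1000→1. L = 344/125 ≈ 2.7520.
L − H = 2.7520 − 2.6934 = 0.059 bits.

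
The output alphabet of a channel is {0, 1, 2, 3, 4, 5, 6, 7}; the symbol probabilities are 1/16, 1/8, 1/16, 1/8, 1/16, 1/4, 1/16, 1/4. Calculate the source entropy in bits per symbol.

2.75 bits

Each probability is a power of 1/2, so log₂(1/p) is an integer.
H = Σ p·log₂(1/p) = 1/16·4 + 1/8·3 + 1/16·4 + 1/8·3 + 1/16·4 + 1/4·2 + 1/16·4 + 1/4·2 = 2.75 bits.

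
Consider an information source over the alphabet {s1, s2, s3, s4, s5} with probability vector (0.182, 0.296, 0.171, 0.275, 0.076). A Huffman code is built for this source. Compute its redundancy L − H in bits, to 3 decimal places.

Entropy H = −Σ p log₂ p ≈ 2.1977 bits.
Huffman merges: 19/250+171/1000→247/1000; 91/500+247/1000→429/1000; 11/40+37/125→571/1000; 429/1000+571/1000→1. L = 2247/1000 ≈ 2.2470.
L − H = 2.2470 − 2.1977 = 0.049 bits.

0.049 bits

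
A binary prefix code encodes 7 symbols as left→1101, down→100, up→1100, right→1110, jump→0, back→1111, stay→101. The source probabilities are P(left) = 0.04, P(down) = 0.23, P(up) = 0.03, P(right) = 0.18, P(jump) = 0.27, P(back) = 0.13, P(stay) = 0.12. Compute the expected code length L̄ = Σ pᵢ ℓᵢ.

2.84 bits/symbol

L̄ = Σ pᵢ·ℓᵢ = 0.04·4 + 0.23·3 + 0.03·4 + 0.18·4 + 0.27·1 + 0.13·4 + 0.12·3 = 2.84 bits/symbol.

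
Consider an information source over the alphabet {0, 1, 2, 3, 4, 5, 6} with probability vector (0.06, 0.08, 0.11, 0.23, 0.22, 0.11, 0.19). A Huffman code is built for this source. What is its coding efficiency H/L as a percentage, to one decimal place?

98.9%

Entropy H = −Σ p log₂ p ≈ 2.6591 bits.
Huffman merges: 3/50+2/25→7/50; 11/100+11/100→11/50; 7/50+19/100→33/100; 11/50+11/50→11/25; 23/100+33/100→14/25; 11/25+14/25→1. L = 269/100 ≈ 2.6900.
Efficiency = H/L = 2.6591/2.6900 = 98.9%.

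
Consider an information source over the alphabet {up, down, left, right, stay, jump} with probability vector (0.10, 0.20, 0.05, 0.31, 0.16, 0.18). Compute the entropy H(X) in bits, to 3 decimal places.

2.405 bits

H = −Σ pᵢ log₂ pᵢ.
−0.10·log₂(0.10) = 0.3322
−0.20·log₂(0.20) = 0.4644
−0.05·log₂(0.05) = 0.2161
−0.31·log₂(0.31) = 0.5238
−0.16·log₂(0.16) = 0.4230
−0.18·log₂(0.18) = 0.4453
Sum ≈ 2.4048 → 2.405 bits.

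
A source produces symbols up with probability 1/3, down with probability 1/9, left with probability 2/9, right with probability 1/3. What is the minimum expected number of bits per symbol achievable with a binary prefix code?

2 bits/symbol

Repeatedly combine the two least-probable nodes; the expected code length is the sum of the merged weights.
merge 1/9 + 2/9 → 1/3
merge 1/3 + 1/3 → 2/3
merge 1/3 + 2/3 → 1
L = 1/3 + 2/3 + 1 = 2 bits/symbol.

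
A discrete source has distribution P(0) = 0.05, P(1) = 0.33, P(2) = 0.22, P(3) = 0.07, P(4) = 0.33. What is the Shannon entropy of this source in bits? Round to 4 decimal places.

2.0209 bits

H = −Σ pᵢ log₂ pᵢ.
−0.05·log₂(0.05) = 0.2161
−0.33·log₂(0.33) = 0.5278
−0.22·log₂(0.22) = 0.4806
−0.07·log₂(0.07) = 0.2686
−0.33·log₂(0.33) = 0.5278
Sum ≈ 2.0209 → 2.0209 bits.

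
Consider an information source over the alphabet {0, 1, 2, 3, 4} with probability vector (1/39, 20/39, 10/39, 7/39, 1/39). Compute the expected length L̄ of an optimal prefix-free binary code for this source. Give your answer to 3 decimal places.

Repeatedly combine the two least-probable nodes; the expected code length is the sum of the merged weights.
merge 1/39 + 1/39 → 2/39
merge 2/39 + 7/39 → 3/13
merge 3/13 + 10/39 → 19/39
merge 19/39 + 20/39 → 1
L = 2/39 + 3/13 + 19/39 + 1 = 23/13 ≈ 1.769 bits/symbol.

1.769 bits/symbol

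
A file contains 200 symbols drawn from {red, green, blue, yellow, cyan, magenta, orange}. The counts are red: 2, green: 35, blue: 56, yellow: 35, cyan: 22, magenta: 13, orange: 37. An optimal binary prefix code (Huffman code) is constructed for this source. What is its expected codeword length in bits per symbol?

2.61 bits/symbol

Probabilities are the counts divided by 200.
Repeatedly combine the two least-probable nodes; the expected code length is the sum of the merged weights.
merge 1/100 + 13/200 → 3/40
merge 3/40 + 11/100 → 37/200
merge 7/40 + 7/40 → 7/20
merge 37/200 + 37/200 → 37/100
merge 7/25 + 7/20 → 63/100
merge 37/100 + 63/100 → 1
L = 3/40 + 37/200 + 7/20 + 37/100 + 63/100 + 1 = 261/100 = 2.61 bits/symbol.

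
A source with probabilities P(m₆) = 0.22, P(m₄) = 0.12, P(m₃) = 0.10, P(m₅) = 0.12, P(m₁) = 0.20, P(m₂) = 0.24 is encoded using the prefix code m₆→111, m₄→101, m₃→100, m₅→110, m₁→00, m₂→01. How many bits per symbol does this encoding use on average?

L̄ = Σ pᵢ·ℓᵢ = 0.22·3 + 0.12·3 + 0.10·3 + 0.12·3 + 0.20·2 + 0.24·2 = 2.56 bits/symbol.

2.56 bits/symbol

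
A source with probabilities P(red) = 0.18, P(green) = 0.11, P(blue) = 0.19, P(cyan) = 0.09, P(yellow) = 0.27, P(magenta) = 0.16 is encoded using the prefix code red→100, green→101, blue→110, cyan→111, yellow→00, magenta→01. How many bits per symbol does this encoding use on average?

L̄ = Σ pᵢ·ℓᵢ = 0.18·3 + 0.11·3 + 0.19·3 + 0.09·3 + 0.27·2 + 0.16·2 = 2.57 bits/symbol.

2.57 bits/symbol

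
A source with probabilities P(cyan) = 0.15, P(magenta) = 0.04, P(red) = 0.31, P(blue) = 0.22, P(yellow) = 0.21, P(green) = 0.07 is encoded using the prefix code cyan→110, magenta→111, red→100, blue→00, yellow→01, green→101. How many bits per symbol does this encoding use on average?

L̄ = Σ pᵢ·ℓᵢ = 0.15·3 + 0.04·3 + 0.31·3 + 0.22·2 + 0.21·2 + 0.07·3 = 2.57 bits/symbol.

2.57 bits/symbol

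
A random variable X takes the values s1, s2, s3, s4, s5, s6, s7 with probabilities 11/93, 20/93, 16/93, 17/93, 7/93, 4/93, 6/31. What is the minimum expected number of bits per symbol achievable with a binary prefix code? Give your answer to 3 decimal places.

2.710 bits/symbol

Repeatedly combine the two least-probable nodes; the expected code length is the sum of the merged weights.
merge 4/93 + 7/93 → 11/93
merge 11/93 + 11/93 → 22/93
merge 16/93 + 17/93 → 11/31
merge 6/31 + 20/93 → 38/93
merge 22/93 + 11/31 → 55/93
merge 38/93 + 55/93 → 1
L = 11/93 + 22/93 + 11/31 + 38/93 + 55/93 + 1 = 84/31 ≈ 2.710 bits/symbol.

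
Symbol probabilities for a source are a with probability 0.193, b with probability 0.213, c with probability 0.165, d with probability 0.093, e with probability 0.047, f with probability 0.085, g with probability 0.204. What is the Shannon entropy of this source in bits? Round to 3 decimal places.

2.658 bits

H = −Σ pᵢ log₂ pᵢ.
−0.193·log₂(0.193) = 0.4581
−0.213·log₂(0.213) = 0.4752
−0.165·log₂(0.165) = 0.4289
−0.093·log₂(0.093) = 0.3187
−0.047·log₂(0.047) = 0.2073
−0.085·log₂(0.085) = 0.3023
−0.204·log₂(0.204) = 0.4678
Sum ≈ 2.6583 → 2.658 bits.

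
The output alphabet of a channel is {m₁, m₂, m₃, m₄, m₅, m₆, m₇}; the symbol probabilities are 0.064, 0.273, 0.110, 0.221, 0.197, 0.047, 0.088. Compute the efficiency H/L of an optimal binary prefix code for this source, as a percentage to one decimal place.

Entropy H = −Σ p log₂ p ≈ 2.5743 bits.
Huffman merges: 47/1000+8/125→111/1000; 11/125+11/100→99/500; 111/1000+197/1000→77/250; 99/500+221/1000→419/1000; 273/1000+77/250→581/1000; 419/1000+581/1000→1. L = 2617/1000 ≈ 2.6170.
Efficiency = H/L = 2.5743/2.6170 = 98.4%.

98.4%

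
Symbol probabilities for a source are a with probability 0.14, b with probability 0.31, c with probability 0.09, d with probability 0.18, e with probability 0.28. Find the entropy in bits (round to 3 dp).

2.193 bits

H = −Σ pᵢ log₂ pᵢ.
−0.14·log₂(0.14) = 0.3971
−0.31·log₂(0.31) = 0.5238
−0.09·log₂(0.09) = 0.3127
−0.18·log₂(0.18) = 0.4453
−0.28·log₂(0.28) = 0.5142
Sum ≈ 2.1931 → 2.193 bits.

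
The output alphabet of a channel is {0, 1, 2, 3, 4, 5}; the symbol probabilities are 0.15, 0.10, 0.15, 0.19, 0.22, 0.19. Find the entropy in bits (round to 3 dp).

H = −Σ pᵢ log₂ pᵢ.
−0.15·log₂(0.15) = 0.4105
−0.10·log₂(0.10) = 0.3322
−0.15·log₂(0.15) = 0.4105
−0.19·log₂(0.19) = 0.4552
−0.22·log₂(0.22) = 0.4806
−0.19·log₂(0.19) = 0.4552
Sum ≈ 2.5443 → 2.544 bits.

2.544 bits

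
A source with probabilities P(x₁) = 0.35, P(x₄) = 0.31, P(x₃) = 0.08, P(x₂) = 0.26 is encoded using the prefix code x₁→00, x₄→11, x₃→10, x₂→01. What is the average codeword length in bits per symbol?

L̄ = Σ pᵢ·ℓᵢ = 0.35·2 + 0.31·2 + 0.08·2 + 0.26·2 = 2 bits/symbol.

2 bits/symbol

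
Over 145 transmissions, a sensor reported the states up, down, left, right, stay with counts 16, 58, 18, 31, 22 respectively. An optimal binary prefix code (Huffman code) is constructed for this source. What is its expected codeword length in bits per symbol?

2.2 bits/symbol

Probabilities are the counts divided by 145.
Repeatedly combine the two least-probable nodes; the expected code length is the sum of the merged weights.
merge 16/145 + 18/145 → 34/145
merge 22/145 + 31/145 → 53/145
merge 34/145 + 53/145 → 3/5
merge 2/5 + 3/5 → 1
L = 34/145 + 53/145 + 3/5 + 1 = 11/5 = 2.2 bits/symbol.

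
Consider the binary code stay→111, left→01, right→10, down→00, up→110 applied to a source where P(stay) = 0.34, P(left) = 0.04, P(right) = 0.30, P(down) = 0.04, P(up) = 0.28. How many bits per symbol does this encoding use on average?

2.62 bits/symbol

L̄ = Σ pᵢ·ℓᵢ = 0.34·3 + 0.04·2 + 0.30·2 + 0.04·2 + 0.28·3 = 2.62 bits/symbol.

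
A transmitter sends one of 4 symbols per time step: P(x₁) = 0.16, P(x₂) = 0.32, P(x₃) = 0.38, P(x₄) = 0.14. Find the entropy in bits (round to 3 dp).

H = −Σ pᵢ log₂ pᵢ.
−0.16·log₂(0.16) = 0.4230
−0.32·log₂(0.32) = 0.5260
−0.38·log₂(0.38) = 0.5305
−0.14·log₂(0.14) = 0.3971
Sum ≈ 1.8766 → 1.877 bits.

1.877 bits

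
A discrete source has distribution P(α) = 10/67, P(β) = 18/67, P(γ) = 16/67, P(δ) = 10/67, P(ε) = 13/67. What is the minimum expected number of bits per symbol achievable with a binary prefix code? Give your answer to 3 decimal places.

2.299 bits/symbol

Repeatedly combine the two least-probable nodes; the expected code length is the sum of the merged weights.
merge 10/67 + 10/67 → 20/67
merge 13/67 + 16/67 → 29/67
merge 18/67 + 20/67 → 38/67
merge 29/67 + 38/67 → 1
L = 20/67 + 29/67 + 38/67 + 1 = 154/67 ≈ 2.299 bits/symbol.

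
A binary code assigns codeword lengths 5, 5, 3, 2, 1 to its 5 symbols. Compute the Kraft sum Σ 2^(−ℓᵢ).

With common denominator 2^5 = 32: Σ 2^(−ℓᵢ) = 1/32 + 1/32 + 4/32 + 8/32 + 16/32 = 30/32 = 0.9375.

0.9375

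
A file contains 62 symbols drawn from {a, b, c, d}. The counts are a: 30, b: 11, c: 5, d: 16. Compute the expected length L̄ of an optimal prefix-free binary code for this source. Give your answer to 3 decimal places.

Probabilities are the counts divided by 62.
Repeatedly combine the two least-probable nodes; the expected code length is the sum of the merged weights.
merge 5/62 + 11/62 → 8/31
merge 8/31 + 8/31 → 16/31
merge 15/31 + 16/31 → 1
L = 8/31 + 16/31 + 1 = 55/31 ≈ 1.774 bits/symbol.

1.774 bits/symbol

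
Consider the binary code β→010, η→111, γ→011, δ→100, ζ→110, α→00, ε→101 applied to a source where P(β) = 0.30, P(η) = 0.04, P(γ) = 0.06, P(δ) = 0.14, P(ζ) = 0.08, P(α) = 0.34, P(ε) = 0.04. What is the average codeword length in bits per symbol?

2.66 bits/symbol

L̄ = Σ pᵢ·ℓᵢ = 0.30·3 + 0.04·3 + 0.06·3 + 0.14·3 + 0.08·3 + 0.34·2 + 0.04·3 = 2.66 bits/symbol.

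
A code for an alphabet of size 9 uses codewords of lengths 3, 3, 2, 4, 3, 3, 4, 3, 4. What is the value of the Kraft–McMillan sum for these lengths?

With common denominator 2^4 = 16: Σ 2^(−ℓᵢ) = 2/16 + 2/16 + 4/16 + 1/16 + 2/16 + 2/16 + 1/16 + 2/16 + 1/16 = 17/16 = 1.0625.

1.0625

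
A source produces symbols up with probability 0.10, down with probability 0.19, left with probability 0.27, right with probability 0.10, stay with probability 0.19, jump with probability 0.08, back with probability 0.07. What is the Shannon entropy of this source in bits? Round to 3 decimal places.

2.645 bits

H = −Σ pᵢ log₂ pᵢ.
−0.10·log₂(0.10) = 0.3322
−0.19·log₂(0.19) = 0.4552
−0.27·log₂(0.27) = 0.5100
−0.10·log₂(0.10) = 0.3322
−0.19·log₂(0.19) = 0.4552
−0.08·log₂(0.08) = 0.2915
−0.07·log₂(0.07) = 0.2686
Sum ≈ 2.6449 → 2.645 bits.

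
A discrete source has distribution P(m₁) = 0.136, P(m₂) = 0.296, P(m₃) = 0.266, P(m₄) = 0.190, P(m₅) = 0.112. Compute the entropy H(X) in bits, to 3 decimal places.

2.228 bits

H = −Σ pᵢ log₂ pᵢ.
−0.136·log₂(0.136) = 0.3915
−0.296·log₂(0.296) = 0.5199
−0.266·log₂(0.266) = 0.5082
−0.190·log₂(0.190) = 0.4552
−0.112·log₂(0.112) = 0.3537
Sum ≈ 2.2285 → 2.228 bits.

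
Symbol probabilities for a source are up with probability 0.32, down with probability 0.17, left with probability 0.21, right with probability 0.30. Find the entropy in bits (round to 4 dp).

H = −Σ pᵢ log₂ pᵢ.
−0.32·log₂(0.32) = 0.5260
−0.17·log₂(0.17) = 0.4346
−0.21·log₂(0.21) = 0.4728
−0.30·log₂(0.30) = 0.5211
Sum ≈ 1.9545 → 1.9545 bits.

1.9545 bits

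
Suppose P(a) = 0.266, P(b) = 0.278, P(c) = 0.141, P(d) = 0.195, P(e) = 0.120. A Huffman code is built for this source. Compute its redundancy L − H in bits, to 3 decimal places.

0.014 bits

Entropy H = −Σ p log₂ p ≈ 2.2471 bits.
Huffman merges: 3/25+141/1000→261/1000; 39/200+261/1000→57/125; 133/500+139/500→68/125; 57/125+68/125→1. L = 2261/1000 ≈ 2.2610.
L − H = 2.2610 − 2.2471 = 0.014 bits.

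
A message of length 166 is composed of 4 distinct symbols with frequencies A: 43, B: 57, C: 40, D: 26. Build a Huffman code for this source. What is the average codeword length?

2 bits/symbol

Probabilities are the counts divided by 166.
Repeatedly combine the two least-probable nodes; the expected code length is the sum of the merged weights.
merge 13/83 + 20/83 → 33/83
merge 43/166 + 57/166 → 50/83
merge 33/83 + 50/83 → 1
L = 33/83 + 50/83 + 1 = 2 bits/symbol.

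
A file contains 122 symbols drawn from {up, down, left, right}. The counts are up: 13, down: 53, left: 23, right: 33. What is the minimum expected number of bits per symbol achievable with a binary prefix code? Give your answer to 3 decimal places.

Probabilities are the counts divided by 122.
Repeatedly combine the two least-probable nodes; the expected code length is the sum of the merged weights.
merge 13/122 + 23/122 → 18/61
merge 33/122 + 18/61 → 69/122
merge 53/122 + 69/122 → 1
L = 18/61 + 69/122 + 1 = 227/122 ≈ 1.861 bits/symbol.

1.861 bits/symbol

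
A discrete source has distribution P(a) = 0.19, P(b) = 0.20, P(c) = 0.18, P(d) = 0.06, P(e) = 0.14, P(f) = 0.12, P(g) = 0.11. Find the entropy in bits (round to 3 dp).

H = −Σ pᵢ log₂ pᵢ.
−0.19·log₂(0.19) = 0.4552
−0.20·log₂(0.20) = 0.4644
−0.18·log₂(0.18) = 0.4453
−0.06·log₂(0.06) = 0.2435
−0.14·log₂(0.14) = 0.3971
−0.12·log₂(0.12) = 0.3671
−0.11·log₂(0.11) = 0.3503
Sum ≈ 2.7229 → 2.723 bits.

2.723 bits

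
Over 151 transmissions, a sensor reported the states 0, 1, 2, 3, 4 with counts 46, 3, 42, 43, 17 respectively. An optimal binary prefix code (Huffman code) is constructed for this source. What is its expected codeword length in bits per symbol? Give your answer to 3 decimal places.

2.132 bits/symbol

Probabilities are the counts divided by 151.
Repeatedly combine the two least-probable nodes; the expected code length is the sum of the merged weights.
merge 3/151 + 17/151 → 20/151
merge 20/151 + 42/151 → 62/151
merge 43/151 + 46/151 → 89/151
merge 62/151 + 89/151 → 1
L = 20/151 + 62/151 + 89/151 + 1 = 322/151 ≈ 2.132 bits/symbol.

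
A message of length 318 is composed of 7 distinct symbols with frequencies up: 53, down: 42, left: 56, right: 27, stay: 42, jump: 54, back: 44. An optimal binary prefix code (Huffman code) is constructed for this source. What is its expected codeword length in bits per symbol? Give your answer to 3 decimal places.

2.824 bits/symbol

Probabilities are the counts divided by 318.
Repeatedly combine the two least-probable nodes; the expected code length is the sum of the merged weights.
merge 9/106 + 7/53 → 23/106
merge 7/53 + 22/159 → 43/159
merge 1/6 + 9/53 → 107/318
merge 28/159 + 23/106 → 125/318
merge 43/159 + 107/318 → 193/318
merge 125/318 + 193/318 → 1
L = 23/106 + 43/159 + 107/318 + 125/318 + 193/318 + 1 = 449/159 ≈ 2.824 bits/symbol.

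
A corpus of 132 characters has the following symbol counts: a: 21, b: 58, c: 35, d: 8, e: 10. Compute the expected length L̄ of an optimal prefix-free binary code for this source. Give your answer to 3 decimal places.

1.992 bits/symbol

Probabilities are the counts divided by 132.
Repeatedly combine the two least-probable nodes; the expected code length is the sum of the merged weights.
merge 2/33 + 5/66 → 3/22
merge 3/22 + 7/44 → 13/44
merge 35/132 + 13/44 → 37/66
merge 29/66 + 37/66 → 1
L = 3/22 + 13/44 + 37/66 + 1 = 263/132 ≈ 1.992 bits/symbol.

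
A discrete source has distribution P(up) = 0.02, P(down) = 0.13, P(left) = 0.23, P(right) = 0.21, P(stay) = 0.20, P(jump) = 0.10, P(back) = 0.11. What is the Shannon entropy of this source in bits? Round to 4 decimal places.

2.6029 bits

H = −Σ pᵢ log₂ pᵢ.
−0.02·log₂(0.02) = 0.1129
−0.13·log₂(0.13) = 0.3826
−0.23·log₂(0.23) = 0.4877
−0.21·log₂(0.21) = 0.4728
−0.20·log₂(0.20) = 0.4644
−0.10·log₂(0.10) = 0.3322
−0.11·log₂(0.11) = 0.3503
Sum ≈ 2.6029 → 2.6029 bits.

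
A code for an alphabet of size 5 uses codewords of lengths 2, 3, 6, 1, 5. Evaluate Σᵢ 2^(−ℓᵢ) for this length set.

0.921875

With common denominator 2^6 = 64: Σ 2^(−ℓᵢ) = 16/64 + 8/64 + 1/64 + 32/64 + 2/64 = 59/64 = 0.921875.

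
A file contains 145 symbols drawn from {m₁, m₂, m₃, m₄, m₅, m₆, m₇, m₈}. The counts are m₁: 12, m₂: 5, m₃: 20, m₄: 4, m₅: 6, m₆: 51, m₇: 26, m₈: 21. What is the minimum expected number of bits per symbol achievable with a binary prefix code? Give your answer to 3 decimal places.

2.634 bits/symbol

Probabilities are the counts divided by 145.
Repeatedly combine the two least-probable nodes; the expected code length is the sum of the merged weights.
merge 4/145 + 1/29 → 9/145
merge 6/145 + 9/145 → 3/29
merge 12/145 + 3/29 → 27/145
merge 4/29 + 21/145 → 41/145
merge 26/145 + 27/145 → 53/145
merge 41/145 + 51/145 → 92/145
merge 53/145 + 92/145 → 1
L = 9/145 + 3/29 + 27/145 + 41/145 + 53/145 + 92/145 + 1 = 382/145 ≈ 2.634 bits/symbol.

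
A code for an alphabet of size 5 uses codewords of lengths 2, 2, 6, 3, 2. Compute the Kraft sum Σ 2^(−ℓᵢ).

With common denominator 2^6 = 64: Σ 2^(−ℓᵢ) = 16/64 + 16/64 + 1/64 + 8/64 + 16/64 = 57/64 = 0.890625.

0.890625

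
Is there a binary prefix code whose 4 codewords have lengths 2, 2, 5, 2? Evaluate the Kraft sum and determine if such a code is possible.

0.78125; yes

With common denominator 2^5 = 32: Σ 2^(−ℓᵢ) = 8/32 + 8/32 + 1/32 + 8/32 = 25/32 = 0.78125.
Kraft's inequality requires Σ ≤ 1; here Σ = 0.78125 ≤ 1, so such a prefix code exists.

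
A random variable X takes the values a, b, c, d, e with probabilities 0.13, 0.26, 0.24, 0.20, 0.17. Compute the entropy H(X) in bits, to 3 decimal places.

H = −Σ pᵢ log₂ pᵢ.
−0.13·log₂(0.13) = 0.3826
−0.26·log₂(0.26) = 0.5053
−0.24·log₂(0.24) = 0.4941
−0.20·log₂(0.20) = 0.4644
−0.17·log₂(0.17) = 0.4346
Sum ≈ 2.2810 → 2.281 bits.

2.281 bits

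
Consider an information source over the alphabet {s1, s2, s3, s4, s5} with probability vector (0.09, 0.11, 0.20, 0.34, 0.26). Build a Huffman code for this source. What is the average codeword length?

2.2 bits/symbol

Repeatedly combine the two least-probable nodes; the expected code length is the sum of the merged weights.
merge 9/100 + 11/100 → 1/5
merge 1/5 + 1/5 → 2/5
merge 13/50 + 17/50 → 3/5
merge 2/5 + 3/5 → 1
L = 1/5 + 2/5 + 3/5 + 1 = 11/5 = 2.2 bits/symbol.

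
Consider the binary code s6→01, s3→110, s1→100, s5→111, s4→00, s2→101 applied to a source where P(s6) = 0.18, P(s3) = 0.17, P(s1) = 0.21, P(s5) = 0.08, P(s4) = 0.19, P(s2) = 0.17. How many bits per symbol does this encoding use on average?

2.63 bits/symbol

L̄ = Σ pᵢ·ℓᵢ = 0.18·2 + 0.17·3 + 0.21·3 + 0.08·3 + 0.19·2 + 0.17·3 = 2.63 bits/symbol.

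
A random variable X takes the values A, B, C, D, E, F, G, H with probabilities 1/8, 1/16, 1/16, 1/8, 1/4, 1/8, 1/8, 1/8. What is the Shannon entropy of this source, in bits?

Each probability is a power of 1/2, so log₂(1/p) is an integer.
H = Σ p·log₂(1/p) = 1/8·3 + 1/16·4 + 1/16·4 + 1/8·3 + 1/4·2 + 1/8·3 + 1/8·3 + 1/8·3 = 2.875 bits.

2.875 bits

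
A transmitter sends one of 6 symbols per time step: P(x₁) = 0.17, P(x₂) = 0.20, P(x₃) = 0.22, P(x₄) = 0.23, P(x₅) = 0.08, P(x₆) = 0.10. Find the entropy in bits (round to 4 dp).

H = −Σ pᵢ log₂ pᵢ.
−0.17·log₂(0.17) = 0.4346
−0.20·log₂(0.20) = 0.4644
−0.22·log₂(0.22) = 0.4806
−0.23·log₂(0.23) = 0.4877
−0.08·log₂(0.08) = 0.2915
−0.10·log₂(0.10) = 0.3322
Sum ≈ 2.4909 → 2.4909 bits.

2.4909 bits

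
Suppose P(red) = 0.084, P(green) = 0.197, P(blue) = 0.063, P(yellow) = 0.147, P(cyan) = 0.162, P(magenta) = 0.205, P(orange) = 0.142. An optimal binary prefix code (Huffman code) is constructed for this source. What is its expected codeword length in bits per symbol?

2.745 bits/symbol

Repeatedly combine the two least-probable nodes; the expected code length is the sum of the merged weights.
merge 63/1000 + 21/250 → 147/1000
merge 71/500 + 147/1000 → 289/1000
merge 147/1000 + 81/500 → 309/1000
merge 197/1000 + 41/200 → 201/500
merge 289/1000 + 309/1000 → 299/500
merge 201/500 + 299/500 → 1
L = 147/1000 + 289/1000 + 309/1000 + 201/500 + 299/500 + 1 = 549/200 = 2.745 bits/symbol.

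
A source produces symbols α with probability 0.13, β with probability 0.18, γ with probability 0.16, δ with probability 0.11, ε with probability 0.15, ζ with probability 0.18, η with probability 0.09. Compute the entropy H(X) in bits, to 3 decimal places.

2.770 bits

H = −Σ pᵢ log₂ pᵢ.
−0.13·log₂(0.13) = 0.3826
−0.18·log₂(0.18) = 0.4453
−0.16·log₂(0.16) = 0.4230
−0.11·log₂(0.11) = 0.3503
−0.15·log₂(0.15) = 0.4105
−0.18·log₂(0.18) = 0.4453
−0.09·log₂(0.09) = 0.3127
Sum ≈ 2.7698 → 2.770 bits.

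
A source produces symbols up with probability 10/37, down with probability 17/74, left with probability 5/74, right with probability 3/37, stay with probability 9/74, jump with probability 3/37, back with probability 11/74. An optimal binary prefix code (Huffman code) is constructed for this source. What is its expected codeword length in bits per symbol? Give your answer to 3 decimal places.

2.649 bits/symbol

Repeatedly combine the two least-probable nodes; the expected code length is the sum of the merged weights.
merge 5/74 + 3/37 → 11/74
merge 3/37 + 9/74 → 15/74
merge 11/74 + 11/74 → 11/37
merge 15/74 + 17/74 → 16/37
merge 10/37 + 11/37 → 21/37
merge 16/37 + 21/37 → 1
L = 11/74 + 15/74 + 11/37 + 16/37 + 21/37 + 1 = 98/37 ≈ 2.649 bits/symbol.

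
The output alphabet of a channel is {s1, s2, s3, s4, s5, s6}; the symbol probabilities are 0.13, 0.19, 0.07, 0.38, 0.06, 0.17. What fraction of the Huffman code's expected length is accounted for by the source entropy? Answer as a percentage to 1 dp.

Entropy H = −Σ p log₂ p ≈ 2.3150 bits.
Huffman merges: 3/50+7/100→13/100; 13/100+13/100→13/50; 17/100+19/100→9/25; 13/50+9/25→31/50; 19/50+31/50→1. L = 237/100 ≈ 2.3700.
Efficiency = H/L = 2.3150/2.3700 = 97.7%.

97.7%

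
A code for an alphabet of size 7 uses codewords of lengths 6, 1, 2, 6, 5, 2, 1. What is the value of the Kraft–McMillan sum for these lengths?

1.5625

With common denominator 2^6 = 64: Σ 2^(−ℓᵢ) = 1/64 + 32/64 + 16/64 + 1/64 + 2/64 + 16/64 + 32/64 = 100/64 = 1.5625.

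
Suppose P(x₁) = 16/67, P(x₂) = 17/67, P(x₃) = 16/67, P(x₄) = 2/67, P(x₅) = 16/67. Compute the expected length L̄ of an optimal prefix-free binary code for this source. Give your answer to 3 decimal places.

2.269 bits/symbol

Repeatedly combine the two least-probable nodes; the expected code length is the sum of the merged weights.
merge 2/67 + 16/67 → 18/67
merge 16/67 + 16/67 → 32/67
merge 17/67 + 18/67 → 35/67
merge 32/67 + 35/67 → 1
L = 18/67 + 32/67 + 35/67 + 1 = 152/67 ≈ 2.269 bits/symbol.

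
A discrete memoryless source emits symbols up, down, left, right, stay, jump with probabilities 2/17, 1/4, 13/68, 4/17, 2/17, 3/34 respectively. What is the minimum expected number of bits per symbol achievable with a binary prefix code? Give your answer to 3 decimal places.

Repeatedly combine the two least-probable nodes; the expected code length is the sum of the merged weights.
merge 3/34 + 2/17 → 7/34
merge 2/17 + 13/68 → 21/68
merge 7/34 + 4/17 → 15/34
merge 1/4 + 21/68 → 19/34
merge 15/34 + 19/34 → 1
L = 7/34 + 21/68 + 15/34 + 19/34 + 1 = 171/68 ≈ 2.515 bits/symbol.

2.515 bits/symbol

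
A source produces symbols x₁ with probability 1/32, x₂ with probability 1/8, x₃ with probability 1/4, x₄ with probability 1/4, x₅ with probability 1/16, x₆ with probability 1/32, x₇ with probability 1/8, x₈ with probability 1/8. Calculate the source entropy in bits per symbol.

2.6875 bits

Each probability is a power of 1/2, so log₂(1/p) is an integer.
H = Σ p·log₂(1/p) = 1/32·5 + 1/8·3 + 1/4·2 + 1/4·2 + 1/16·4 + 1/32·5 + 1/8·3 + 1/8·3 = 2.6875 bits.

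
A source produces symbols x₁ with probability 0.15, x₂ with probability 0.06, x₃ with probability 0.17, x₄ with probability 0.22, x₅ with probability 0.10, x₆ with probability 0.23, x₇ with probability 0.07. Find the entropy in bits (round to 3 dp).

2.658 bits

H = −Σ pᵢ log₂ pᵢ.
−0.15·log₂(0.15) = 0.4105
−0.06·log₂(0.06) = 0.2435
−0.17·log₂(0.17) = 0.4346
−0.22·log₂(0.22) = 0.4806
−0.10·log₂(0.10) = 0.3322
−0.23·log₂(0.23) = 0.4877
−0.07·log₂(0.07) = 0.2686
Sum ≈ 2.6577 → 2.658 bits.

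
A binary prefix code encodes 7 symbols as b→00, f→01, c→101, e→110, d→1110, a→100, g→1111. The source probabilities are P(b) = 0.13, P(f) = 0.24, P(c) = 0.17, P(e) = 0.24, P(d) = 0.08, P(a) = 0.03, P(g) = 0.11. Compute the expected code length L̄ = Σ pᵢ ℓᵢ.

2.82 bits/symbol

L̄ = Σ pᵢ·ℓᵢ = 0.13·2 + 0.24·2 + 0.17·3 + 0.24·3 + 0.08·4 + 0.03·3 + 0.11·4 = 2.82 bits/symbol.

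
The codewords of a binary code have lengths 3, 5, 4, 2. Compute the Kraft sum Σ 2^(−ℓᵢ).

0.46875

With common denominator 2^5 = 32: Σ 2^(−ℓᵢ) = 4/32 + 1/32 + 2/32 + 8/32 = 15/32 = 0.46875.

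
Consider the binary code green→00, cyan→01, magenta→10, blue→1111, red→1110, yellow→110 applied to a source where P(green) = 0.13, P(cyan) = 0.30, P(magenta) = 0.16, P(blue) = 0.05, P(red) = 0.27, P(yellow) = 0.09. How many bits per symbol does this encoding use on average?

L̄ = Σ pᵢ·ℓᵢ = 0.13·2 + 0.30·2 + 0.16·2 + 0.05·4 + 0.27·4 + 0.09·3 = 2.73 bits/symbol.

2.73 bits/symbol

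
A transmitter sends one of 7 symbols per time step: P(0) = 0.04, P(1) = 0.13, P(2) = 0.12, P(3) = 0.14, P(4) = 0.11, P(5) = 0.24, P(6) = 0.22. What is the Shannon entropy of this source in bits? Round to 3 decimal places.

2.658 bits

H = −Σ pᵢ log₂ pᵢ.
−0.04·log₂(0.04) = 0.1858
−0.13·log₂(0.13) = 0.3826
−0.12·log₂(0.12) = 0.3671
−0.14·log₂(0.14) = 0.3971
−0.11·log₂(0.11) = 0.3503
−0.24·log₂(0.24) = 0.4941
−0.22·log₂(0.22) = 0.4806
Sum ≈ 2.6576 → 2.658 bits.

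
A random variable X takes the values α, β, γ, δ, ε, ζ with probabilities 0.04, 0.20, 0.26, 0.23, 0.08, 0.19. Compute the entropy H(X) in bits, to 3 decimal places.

2.390 bits

H = −Σ pᵢ log₂ pᵢ.
−0.04·log₂(0.04) = 0.1858
−0.20·log₂(0.20) = 0.4644
−0.26·log₂(0.26) = 0.5053
−0.23·log₂(0.23) = 0.4877
−0.08·log₂(0.08) = 0.2915
−0.19·log₂(0.19) = 0.4552
Sum ≈ 2.3898 → 2.390 bits.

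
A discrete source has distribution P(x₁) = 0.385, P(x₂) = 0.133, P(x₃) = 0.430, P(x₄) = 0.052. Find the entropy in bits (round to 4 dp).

H = −Σ pᵢ log₂ pᵢ.
−0.385·log₂(0.385) = 0.5302
−0.133·log₂(0.133) = 0.3871
−0.430·log₂(0.430) = 0.5236
−0.052·log₂(0.052) = 0.2218
Sum ≈ 1.6626 → 1.6626 bits.

1.6626 bits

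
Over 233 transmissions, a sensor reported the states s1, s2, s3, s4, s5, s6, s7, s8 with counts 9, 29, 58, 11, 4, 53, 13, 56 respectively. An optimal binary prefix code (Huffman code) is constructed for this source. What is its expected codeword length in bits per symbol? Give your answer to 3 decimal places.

2.601 bits/symbol

Probabilities are the counts divided by 233.
Repeatedly combine the two least-probable nodes; the expected code length is the sum of the merged weights.
merge 4/233 + 9/233 → 13/233
merge 11/233 + 13/233 → 24/233
merge 13/233 + 24/233 → 37/233
merge 29/233 + 37/233 → 66/233
merge 53/233 + 56/233 → 109/233
merge 58/233 + 66/233 → 124/233
merge 109/233 + 124/233 → 1
L = 13/233 + 24/233 + 37/233 + 66/233 + 109/233 + 124/233 + 1 = 606/233 ≈ 2.601 bits/symbol.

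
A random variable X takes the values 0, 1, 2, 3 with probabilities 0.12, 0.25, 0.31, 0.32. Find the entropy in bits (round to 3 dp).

H = −Σ pᵢ log₂ pᵢ.
−0.12·log₂(0.12) = 0.3671
−0.25·log₂(0.25) = 0.5000
−0.31·log₂(0.31) = 0.5238
−0.32·log₂(0.32) = 0.5260
Sum ≈ 1.9169 → 1.917 bits.

1.917 bits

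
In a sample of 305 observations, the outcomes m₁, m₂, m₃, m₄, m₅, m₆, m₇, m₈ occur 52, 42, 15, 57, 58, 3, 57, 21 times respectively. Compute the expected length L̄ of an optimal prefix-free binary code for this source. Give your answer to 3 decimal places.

Probabilities are the counts divided by 305.
Repeatedly combine the two least-probable nodes; the expected code length is the sum of the merged weights.
merge 3/305 + 3/61 → 18/305
merge 18/305 + 21/305 → 39/305
merge 39/305 + 42/305 → 81/305
merge 52/305 + 57/305 → 109/305
merge 57/305 + 58/305 → 23/61
merge 81/305 + 109/305 → 38/61
merge 23/61 + 38/61 → 1
L = 18/305 + 39/305 + 81/305 + 109/305 + 23/61 + 38/61 + 1 = 857/305 ≈ 2.810 bits/symbol.

2.810 bits/symbol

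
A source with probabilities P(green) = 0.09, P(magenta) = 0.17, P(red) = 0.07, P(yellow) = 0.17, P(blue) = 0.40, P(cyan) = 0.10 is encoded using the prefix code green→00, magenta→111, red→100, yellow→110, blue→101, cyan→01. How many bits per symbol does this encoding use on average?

2.81 bits/symbol

L̄ = Σ pᵢ·ℓᵢ = 0.09·2 + 0.17·3 + 0.07·3 + 0.17·3 + 0.40·3 + 0.10·2 = 2.81 bits/symbol.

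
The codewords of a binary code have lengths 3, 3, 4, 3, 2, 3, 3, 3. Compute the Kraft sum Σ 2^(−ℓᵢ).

With common denominator 2^4 = 16: Σ 2^(−ℓᵢ) = 2/16 + 2/16 + 1/16 + 2/16 + 4/16 + 2/16 + 2/16 + 2/16 = 17/16 = 1.0625.

1.0625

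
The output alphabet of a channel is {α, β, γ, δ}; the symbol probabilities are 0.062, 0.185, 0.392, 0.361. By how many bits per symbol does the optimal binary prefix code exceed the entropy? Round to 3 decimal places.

0.096 bits

Entropy H = −Σ p log₂ p ≈ 1.7593 bits.
Huffman merges: 31/500+37/200→247/1000; 247/1000+361/1000→76/125; 49/125+76/125→1. L = 371/200 ≈ 1.8550.
L − H = 1.8550 − 1.7593 = 0.096 bits.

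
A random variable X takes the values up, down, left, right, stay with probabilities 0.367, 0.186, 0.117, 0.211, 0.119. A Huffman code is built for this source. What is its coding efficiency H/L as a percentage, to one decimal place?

Entropy H = −Σ p log₂ p ≈ 2.1833 bits.
Huffman merges: 117/1000+119/1000→59/250; 93/500+211/1000→397/1000; 59/250+367/1000→603/1000; 397/1000+603/1000→1. L = 559/250 ≈ 2.2360.
Efficiency = H/L = 2.1833/2.2360 = 97.6%.

97.6%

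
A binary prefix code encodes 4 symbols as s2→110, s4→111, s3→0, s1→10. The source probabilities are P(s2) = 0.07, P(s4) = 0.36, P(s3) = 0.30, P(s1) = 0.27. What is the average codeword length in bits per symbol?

2.13 bits/symbol

L̄ = Σ pᵢ·ℓᵢ = 0.07·3 + 0.36·3 + 0.30·1 + 0.27·2 = 2.13 bits/symbol.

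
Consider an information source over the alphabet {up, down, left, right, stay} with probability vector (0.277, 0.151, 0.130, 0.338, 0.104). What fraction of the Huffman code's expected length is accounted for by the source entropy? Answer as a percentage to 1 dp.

97.4%

Entropy H = −Σ p log₂ p ≈ 2.1760 bits.
Huffman merges: 13/125+13/100→117/500; 151/1000+117/500→77/200; 277/1000+169/500→123/200; 77/200+123/200→1. L = 1117/500 ≈ 2.2340.
Efficiency = H/L = 2.1760/2.2340 = 97.4%.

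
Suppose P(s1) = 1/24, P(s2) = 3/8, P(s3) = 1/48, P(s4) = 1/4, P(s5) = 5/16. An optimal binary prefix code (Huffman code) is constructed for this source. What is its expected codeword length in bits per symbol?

2 bits/symbol

Repeatedly combine the two least-probable nodes; the expected code length is the sum of the merged weights.
merge 1/48 + 1/24 → 1/16
merge 1/16 + 1/4 → 5/16
merge 5/16 + 5/16 → 5/8
merge 3/8 + 5/8 → 1
L = 1/16 + 5/16 + 5/8 + 1 = 2 bits/symbol.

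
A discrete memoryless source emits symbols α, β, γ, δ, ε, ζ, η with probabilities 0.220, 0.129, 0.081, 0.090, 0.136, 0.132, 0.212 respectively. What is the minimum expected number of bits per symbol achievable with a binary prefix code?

2.739 bits/symbol

Repeatedly combine the two least-probable nodes; the expected code length is the sum of the merged weights.
merge 81/1000 + 9/100 → 171/1000
merge 129/1000 + 33/250 → 261/1000
merge 17/125 + 171/1000 → 307/1000
merge 53/250 + 11/50 → 54/125
merge 261/1000 + 307/1000 → 71/125
merge 54/125 + 71/125 → 1
L = 171/1000 + 261/1000 + 307/1000 + 54/125 + 71/125 + 1 = 2739/1000 = 2.739 bits/symbol.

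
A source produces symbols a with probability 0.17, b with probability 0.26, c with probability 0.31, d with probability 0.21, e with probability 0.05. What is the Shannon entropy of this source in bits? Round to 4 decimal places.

H = −Σ pᵢ log₂ pᵢ.
−0.17·log₂(0.17) = 0.4346
−0.26·log₂(0.26) = 0.5053
−0.31·log₂(0.31) = 0.5238
−0.21·log₂(0.21) = 0.4728
−0.05·log₂(0.05) = 0.2161
Sum ≈ 2.1526 → 2.1526 bits.

2.1526 bits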